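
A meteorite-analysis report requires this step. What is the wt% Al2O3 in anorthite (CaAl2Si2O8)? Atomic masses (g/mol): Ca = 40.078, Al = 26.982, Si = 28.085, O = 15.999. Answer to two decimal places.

36.65 wt%

Molar mass of CaAl2Si2O8 = 1*40.078 + 2*26.982 + 2*28.085 + 8*15.999 = 278.204 g/mol.
Each formula unit contains 2 Al, equivalent to 2/2 = 1.0000 mol Al2O3.
M(Al2O3) = 2×26.982 + 3×15.999 = 101.961 g/mol.
Mass of Al2O3 per formula unit = 1.0000 × 101.961 = 101.961 g.
Al2O3 wt% = 101.961 / 278.204 × 100 = 36.65%.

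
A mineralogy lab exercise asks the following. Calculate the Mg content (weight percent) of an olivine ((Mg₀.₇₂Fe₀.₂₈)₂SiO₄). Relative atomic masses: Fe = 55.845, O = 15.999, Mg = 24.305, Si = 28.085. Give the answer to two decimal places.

M((Mg₀.₇₂Fe₀.₂₈)₂SiO₄) = 158.353 g/mol.
Mg contributes 1.44 × 24.305 = 34.999 g per mole.
34.999/158.353 = 0.2210 → 22.10%.

22.10 weight percent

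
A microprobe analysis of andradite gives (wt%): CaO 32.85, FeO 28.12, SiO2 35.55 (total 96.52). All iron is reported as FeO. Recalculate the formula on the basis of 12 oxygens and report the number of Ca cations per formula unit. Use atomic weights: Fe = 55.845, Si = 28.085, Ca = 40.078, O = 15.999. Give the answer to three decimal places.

3.254 Ca apfu

32.85 wt% CaO ÷ 56.077 g/mol = 0.58580 mol, giving 0.58580 Ca and 0.58580 O.
28.12 wt% FeO ÷ 71.844 g/mol = 0.39140 mol, giving 0.39140 Fe and 0.39140 O.
35.55 wt% SiO2 ÷ 60.083 g/mol = 0.59168 mol, giving 0.59168 Si and 1.18336 O.
Oxygen sums to 2.16056; scaling by 12/2.16056 = 5.55412 puts the formula on 12 O.
Ca: 0.58580 × 5.55412 = 3.254 atoms per formula unit.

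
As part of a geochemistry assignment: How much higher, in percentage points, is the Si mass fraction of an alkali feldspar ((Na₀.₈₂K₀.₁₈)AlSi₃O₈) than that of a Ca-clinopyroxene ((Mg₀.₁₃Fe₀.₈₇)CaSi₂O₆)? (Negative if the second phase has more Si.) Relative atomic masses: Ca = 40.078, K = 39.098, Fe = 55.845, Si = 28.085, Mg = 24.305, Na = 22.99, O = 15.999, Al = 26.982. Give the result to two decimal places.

8.76 percentage points

Si in (Na₀.₈₂K₀.₁₈)AlSi₃O₈: molar mass 265.118 g/mol; 3×28.085 = 84.255 g → 31.78 wt%.
Si in (Mg₀.₁₃Fe₀.₈₇)CaSi₂O₆: molar mass 243.987 g/mol; 2×28.085 = 56.170 g → 23.02 wt%.
Difference = 31.78 − 23.02 = 8.76 percentage points.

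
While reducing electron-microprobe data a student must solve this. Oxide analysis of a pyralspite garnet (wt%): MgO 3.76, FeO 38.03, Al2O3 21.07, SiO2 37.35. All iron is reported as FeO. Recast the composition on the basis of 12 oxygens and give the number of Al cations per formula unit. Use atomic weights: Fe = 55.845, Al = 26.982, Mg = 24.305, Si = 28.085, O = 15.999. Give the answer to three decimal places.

1.995 Al apfu

MgO (M=40.304): mol = 0.09329; Mg = 0.09329, O = 0.09329.
FeO (M=71.844): mol = 0.52934; Fe = 0.52934, O = 0.52934.
Al2O3 (M=101.961): mol = 0.20665; Al = 0.41330, O = 0.61995.
SiO2 (M=60.083): mol = 0.62164; Si = 0.62164, O = 1.24328.
ΣO = 2.48586; factor = 12/ΣO = 4.82730.
Al apfu = 0.41330 × 4.82730 = 1.995.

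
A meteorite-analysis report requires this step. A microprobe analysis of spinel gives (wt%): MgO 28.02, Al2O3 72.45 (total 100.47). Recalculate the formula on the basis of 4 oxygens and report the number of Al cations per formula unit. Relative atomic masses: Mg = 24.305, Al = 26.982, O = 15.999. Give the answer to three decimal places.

28.02 wt% MgO ÷ 40.304 g/mol = 0.69522 mol, giving 0.69522 Mg and 0.69522 O.
72.45 wt% Al2O3 ÷ 101.961 g/mol = 0.71057 mol, giving 1.42114 Al and 2.13171 O.
Oxygen sums to 2.82693; scaling by 4/2.82693 = 1.41496 puts the formula on 4 O.
Al: 1.42114 × 1.41496 = 2.011 atoms per formula unit.

2.011 Al apfu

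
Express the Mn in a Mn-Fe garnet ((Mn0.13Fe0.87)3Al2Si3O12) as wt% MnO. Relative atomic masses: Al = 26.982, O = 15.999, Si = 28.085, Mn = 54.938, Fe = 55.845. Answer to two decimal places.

5.56 wt%

M((Mn0.13Fe0.87)3Al2Si3O12) = 497.388 g/mol; M(MnO) = 70.937 g/mol.
Moles MnO per formula unit = 0.39 Mn ÷ 1 = 0.3900.
MnO fraction = (0.3900 × 70.937) / 497.388 = 27.665/497.388 = 0.0556.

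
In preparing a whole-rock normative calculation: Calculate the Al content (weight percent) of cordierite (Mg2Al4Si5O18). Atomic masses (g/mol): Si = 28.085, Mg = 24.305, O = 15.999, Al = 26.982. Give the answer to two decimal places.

M(Mg2Al4Si5O18) = 584.945 g/mol.
Al contributes 4 × 26.982 = 107.928 g per mole.
107.928/584.945 = 0.1845 → 18.45%.

18.45 weight percent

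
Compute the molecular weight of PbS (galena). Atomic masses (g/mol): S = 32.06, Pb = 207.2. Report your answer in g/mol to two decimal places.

239.26 g/mol

Pb: 1 × 207.2 = 207.2000
S: 1 × 32.06 = 32.0600
Summing the contributions gives the formula mass.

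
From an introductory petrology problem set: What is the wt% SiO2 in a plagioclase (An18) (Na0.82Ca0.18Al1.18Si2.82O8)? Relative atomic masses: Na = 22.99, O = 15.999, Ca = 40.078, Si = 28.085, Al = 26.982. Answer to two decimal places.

63.91 wt%

Molar mass of Na0.82Ca0.18Al1.18Si2.82O8 = 0.82·22.99 + 0.18·40.078 + 1.18·26.982 + 2.82·28.085 + 8·15.999 = 265.096 g/mol.
Each formula unit contains 2.82 Si, equivalent to 2.82/1 = 2.8200 mol SiO2.
M(SiO2) = 1×28.085 + 2×15.999 = 60.083 g/mol.
Mass of SiO2 per formula unit = 2.8200 × 60.083 = 169.434 g.
SiO2 wt% = 169.434 / 265.096 × 100 = 63.91%.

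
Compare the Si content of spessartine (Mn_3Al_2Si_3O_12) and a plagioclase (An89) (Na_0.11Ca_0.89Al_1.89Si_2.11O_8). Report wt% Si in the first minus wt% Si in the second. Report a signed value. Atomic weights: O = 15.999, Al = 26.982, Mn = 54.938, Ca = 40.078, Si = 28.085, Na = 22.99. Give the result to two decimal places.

-4.42 percentage points

Si in Mn_3Al_2Si_3O_12: molar mass 495.021 g/mol; 3×28.085 = 84.255 g → 17.02 wt%.
Si in Na_0.11Ca_0.89Al_1.89Si_2.11O_8: molar mass 276.446 g/mol; 2.11×28.085 = 59.259 g → 21.44 wt%.
Difference = 17.02 − 21.44 = -4.42 percentage points.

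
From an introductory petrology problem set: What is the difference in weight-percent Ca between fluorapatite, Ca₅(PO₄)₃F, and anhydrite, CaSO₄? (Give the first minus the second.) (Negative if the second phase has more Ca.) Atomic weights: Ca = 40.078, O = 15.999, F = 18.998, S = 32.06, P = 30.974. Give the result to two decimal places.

M(Ca₅(PO₄)₃F) = 504.298 g/mol, so wt% Ca = 200.390/504.298 × 100 = 39.74%.
M(CaSO₄) = 136.134 g/mol, so wt% Ca = 40.078/136.134 × 100 = 29.44%.
39.74 − 29.44 = 10.30 pp.

10.30 percentage points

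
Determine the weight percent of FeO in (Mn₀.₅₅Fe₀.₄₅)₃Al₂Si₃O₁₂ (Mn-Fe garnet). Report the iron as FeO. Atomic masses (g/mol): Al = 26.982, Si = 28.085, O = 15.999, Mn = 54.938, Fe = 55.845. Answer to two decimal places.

19.54 wt%

Molar mass of (Mn₀.₅₅Fe₀.₄₅)₃Al₂Si₃O₁₂ = 1.65×54.938 + 1.35×55.845 + 2×26.982 + 3×28.085 + 12×15.999 = 496.245 g/mol.
Each formula unit contains 1.35 Fe, equivalent to 1.35/1 = 1.3500 mol FeO.
M(FeO) = 1×55.845 + 1×15.999 = 71.844 g/mol.
Mass of FeO per formula unit = 1.3500 × 71.844 = 96.989 g.
FeO wt% = 96.989 / 496.245 × 100 = 19.54%.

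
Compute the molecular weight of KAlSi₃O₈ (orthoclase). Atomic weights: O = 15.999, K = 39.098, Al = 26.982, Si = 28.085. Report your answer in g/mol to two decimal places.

The formula mass is the sum 1*39.098 + 1*26.982 + 3*28.085 + 8*15.999.

278.33 g/mol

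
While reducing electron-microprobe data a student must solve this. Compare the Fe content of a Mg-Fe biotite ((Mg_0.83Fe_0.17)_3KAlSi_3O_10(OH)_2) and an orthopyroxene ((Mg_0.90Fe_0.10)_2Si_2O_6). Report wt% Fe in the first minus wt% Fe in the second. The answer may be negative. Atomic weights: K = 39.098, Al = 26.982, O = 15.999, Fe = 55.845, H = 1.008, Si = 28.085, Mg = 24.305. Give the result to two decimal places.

1.18 percentage points

M((Mg_0.83Fe_0.17)_3KAlSi_3O_10(OH)_2) = 433.339 g/mol, so wt% Fe = 28.481/433.339 × 100 = 6.57%.
M((Mg_0.90Fe_0.10)_2Si_2O_6) = 207.082 g/mol, so wt% Fe = 11.169/207.082 × 100 = 5.39%.
6.57 − 5.39 = 1.18 pp.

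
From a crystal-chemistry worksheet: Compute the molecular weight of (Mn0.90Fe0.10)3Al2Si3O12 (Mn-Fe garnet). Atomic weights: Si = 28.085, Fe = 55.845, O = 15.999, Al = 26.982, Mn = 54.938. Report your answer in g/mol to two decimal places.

495.29 g/mol

Mn: 2.70 × 54.938 = 148.3326
Fe: 0.30 × 55.845 = 16.7535
Al: 2 × 26.982 = 53.9640
Si: 3 × 28.085 = 84.2550
O: 12 × 15.999 = 191.9880
Summing the contributions gives the formula mass.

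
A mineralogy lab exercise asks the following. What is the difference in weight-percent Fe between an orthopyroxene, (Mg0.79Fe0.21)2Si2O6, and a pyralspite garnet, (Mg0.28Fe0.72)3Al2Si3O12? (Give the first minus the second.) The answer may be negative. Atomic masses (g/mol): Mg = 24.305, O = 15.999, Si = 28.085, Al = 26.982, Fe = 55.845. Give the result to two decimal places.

M((Mg0.79Fe0.21)2Si2O6) = 214.021 g/mol, so wt% Fe = 23.455/214.021 × 100 = 10.96%.
M((Mg0.28Fe0.72)3Al2Si3O12) = 471.248 g/mol, so wt% Fe = 120.625/471.248 × 100 = 25.60%.
10.96 − 25.60 = -14.64 pp.

-14.64 percentage points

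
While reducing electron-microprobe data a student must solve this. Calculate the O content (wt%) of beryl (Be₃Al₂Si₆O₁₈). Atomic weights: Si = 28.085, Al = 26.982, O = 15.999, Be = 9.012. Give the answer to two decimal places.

53.58 wt%

Formula mass = 3·9.012 + 2·26.982 + 6·28.085 + 18·15.999 = 537.492 g/mol, of which 287.982 g is O.
So O makes up 287.982/537.492 = 0.5358 of the mass, i.e. 53.58%.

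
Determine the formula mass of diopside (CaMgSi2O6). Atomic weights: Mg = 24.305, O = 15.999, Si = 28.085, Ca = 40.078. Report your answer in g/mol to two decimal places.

M = 1*40.078 + 1*24.305 + 2*28.085 + 6*15.999

216.55 g/mol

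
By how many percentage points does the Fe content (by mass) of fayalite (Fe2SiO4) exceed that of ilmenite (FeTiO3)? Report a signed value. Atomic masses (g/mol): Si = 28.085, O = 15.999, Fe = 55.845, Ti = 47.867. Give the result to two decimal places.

M(Fe2SiO4) = 203.771 g/mol, so wt% Fe = 111.690/203.771 × 100 = 54.81%.
M(FeTiO3) = 151.709 g/mol, so wt% Fe = 55.845/151.709 × 100 = 36.81%.
54.81 − 36.81 = 18.00 pp.

18.00 percentage points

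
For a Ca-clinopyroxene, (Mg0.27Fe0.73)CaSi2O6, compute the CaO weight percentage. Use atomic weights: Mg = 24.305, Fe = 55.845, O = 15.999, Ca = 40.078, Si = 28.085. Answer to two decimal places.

Formula mass = 239.571 g/mol.
1 Ca → 1.0000 mol CaO per formula unit; M(CaO) = 56.077, so CaO mass = 56.077 g.
56.077/239.571 × 100 = 23.41 wt%.

23.41 wt%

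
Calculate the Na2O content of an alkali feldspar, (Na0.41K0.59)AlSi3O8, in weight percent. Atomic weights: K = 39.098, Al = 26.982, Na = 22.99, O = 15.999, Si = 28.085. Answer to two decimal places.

Molar mass of (Na0.41K0.59)AlSi3O8 = 0.41×22.99 + 0.59×39.098 + 1×26.982 + 3×28.085 + 8×15.999 = 271.723 g/mol.
Each formula unit contains 0.41 Na, equivalent to 0.41/2 = 0.2050 mol Na2O.
M(Na2O) = 2×22.99 + 1×15.999 = 61.979 g/mol.
Mass of Na2O per formula unit = 0.2050 × 61.979 = 12.706 g.
Na2O wt% = 12.706 / 271.723 × 100 = 4.68%.

4.68 wt%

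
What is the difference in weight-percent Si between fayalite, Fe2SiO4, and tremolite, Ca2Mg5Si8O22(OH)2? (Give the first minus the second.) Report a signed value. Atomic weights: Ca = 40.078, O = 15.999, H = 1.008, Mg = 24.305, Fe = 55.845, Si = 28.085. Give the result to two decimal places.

-13.88 percentage points

Si in Fe2SiO4: molar mass 203.771 g/mol; 1×28.085 = 28.085 g → 13.78 wt%.
Si in Ca2Mg5Si8O22(OH)2: molar mass 812.353 g/mol; 8×28.085 = 224.680 g → 27.66 wt%.
Difference = 13.78 − 27.66 = -13.88 percentage points.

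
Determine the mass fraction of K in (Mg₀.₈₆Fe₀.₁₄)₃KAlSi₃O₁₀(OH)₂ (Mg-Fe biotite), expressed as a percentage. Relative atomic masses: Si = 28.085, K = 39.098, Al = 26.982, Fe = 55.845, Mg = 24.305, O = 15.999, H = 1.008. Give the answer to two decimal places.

M((Mg₀.₈₆Fe₀.₁₄)₃KAlSi₃O₁₀(OH)₂) = 430.501 g/mol.
K contributes 1 × 39.098 = 39.098 g per mole.
39.098/430.501 = 0.0908 → 9.08%.

9.08 wt%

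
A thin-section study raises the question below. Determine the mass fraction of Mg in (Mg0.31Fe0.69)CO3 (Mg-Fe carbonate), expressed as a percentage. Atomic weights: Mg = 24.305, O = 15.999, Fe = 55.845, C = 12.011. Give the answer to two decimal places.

Molar mass of (Mg0.31Fe0.69)CO3: 0.31*24.305 + 0.69*55.845 + 1*12.011 + 3*15.999 = 106.076 g/mol.
Mass of Mg per formula unit: 0.31 × 24.305 = 7.535 g.
Weight fraction Mg = 7.535 / 106.076 = 0.0710.

7.10 wt%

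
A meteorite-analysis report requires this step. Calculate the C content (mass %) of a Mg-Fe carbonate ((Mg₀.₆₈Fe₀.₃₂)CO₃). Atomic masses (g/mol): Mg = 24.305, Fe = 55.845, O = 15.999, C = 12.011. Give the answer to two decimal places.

12.72 mass %

Molar mass of (Mg₀.₆₈Fe₀.₃₂)CO₃: 0.68*24.305 + 0.32*55.845 + 1*12.011 + 3*15.999 = 94.406 g/mol.
Mass of C per formula unit: 1 × 12.011 = 12.011 g.
Weight fraction C = 12.011 / 94.406 = 0.1272.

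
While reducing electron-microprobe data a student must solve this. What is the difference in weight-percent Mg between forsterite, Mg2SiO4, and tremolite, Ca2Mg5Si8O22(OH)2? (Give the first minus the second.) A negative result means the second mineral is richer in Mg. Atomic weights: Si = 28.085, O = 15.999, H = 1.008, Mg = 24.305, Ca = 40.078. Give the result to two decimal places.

19.59 percentage points

First mineral: 48.610 g Mg in 140.691 g formula = 34.55 wt% Mg.
Second mineral: 121.525 g Mg in 812.353 g formula = 14.96 wt% Mg.
34.55% − 14.96% gives a difference of 19.59 percentage points.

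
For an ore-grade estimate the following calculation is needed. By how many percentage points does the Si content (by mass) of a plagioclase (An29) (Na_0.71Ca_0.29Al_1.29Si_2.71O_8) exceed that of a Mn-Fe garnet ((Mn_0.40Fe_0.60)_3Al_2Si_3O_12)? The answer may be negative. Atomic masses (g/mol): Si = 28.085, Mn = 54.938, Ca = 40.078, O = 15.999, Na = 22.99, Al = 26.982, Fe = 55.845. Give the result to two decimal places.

Si in Na_0.71Ca_0.29Al_1.29Si_2.71O_8: molar mass 266.855 g/mol; 2.71×28.085 = 76.110 g → 28.52 wt%.
Si in (Mn_0.40Fe_0.60)_3Al_2Si_3O_12: molar mass 496.654 g/mol; 3×28.085 = 84.255 g → 16.96 wt%.
Difference = 28.52 − 16.96 = 11.56 percentage points.

11.56 percentage points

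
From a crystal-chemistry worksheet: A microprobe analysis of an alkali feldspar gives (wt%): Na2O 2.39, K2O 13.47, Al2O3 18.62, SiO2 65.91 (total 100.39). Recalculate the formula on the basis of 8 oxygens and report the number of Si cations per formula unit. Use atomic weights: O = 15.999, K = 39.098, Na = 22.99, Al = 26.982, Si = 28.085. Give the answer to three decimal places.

3.002 Si apfu

Na2O: 2.39/61.979 = 0.03856 mol → 0.07712 mol Na, 0.03856 mol O.
K2O: 13.47/94.195 = 0.14300 mol → 0.28600 mol K, 0.14300 mol O.
Al2O3: 18.62/101.961 = 0.18262 mol → 0.36524 mol Al, 0.54786 mol O.
SiO2: 65.91/60.083 = 1.09698 mol → 1.09698 mol Si, 2.19396 mol O.
Total oxygen = 2.92338 mol. Normalization factor = 8/2.92338 = 2.73656.
Si per 8 O = 1.09698 × 2.73656 = 3.002.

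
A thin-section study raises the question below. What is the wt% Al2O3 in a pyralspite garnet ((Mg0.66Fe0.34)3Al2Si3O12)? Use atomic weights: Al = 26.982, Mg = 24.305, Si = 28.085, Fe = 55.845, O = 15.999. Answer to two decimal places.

23.42 wt%

Molar mass of (Mg0.66Fe0.34)3Al2Si3O12 = 1.98·24.305 + 1.02·55.845 + 2·26.982 + 3·28.085 + 12·15.999 = 435.293 g/mol.
Each formula unit contains 2 Al, equivalent to 2/2 = 1.0000 mol Al2O3.
M(Al2O3) = 2×26.982 + 3×15.999 = 101.961 g/mol.
Mass of Al2O3 per formula unit = 1.0000 × 101.961 = 101.961 g.
Al2O3 wt% = 101.961 / 435.293 × 100 = 23.42%.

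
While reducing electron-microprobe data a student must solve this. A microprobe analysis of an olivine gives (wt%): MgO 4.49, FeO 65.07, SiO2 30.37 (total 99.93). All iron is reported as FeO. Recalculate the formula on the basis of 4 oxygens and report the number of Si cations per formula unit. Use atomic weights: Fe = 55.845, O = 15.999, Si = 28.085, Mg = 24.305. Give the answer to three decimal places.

0.997 Si apfu

4.49 wt% MgO ÷ 40.304 g/mol = 0.11140 mol, giving 0.11140 Mg and 0.11140 O.
65.07 wt% FeO ÷ 71.844 g/mol = 0.90571 mol, giving 0.90571 Fe and 0.90571 O.
30.37 wt% SiO2 ÷ 60.083 g/mol = 0.50547 mol, giving 0.50547 Si and 1.01094 O.
Oxygen sums to 2.02805; scaling by 4/2.02805 = 1.97234 puts the formula on 4 O.
Si: 0.50547 × 1.97234 = 0.997 atoms per formula unit.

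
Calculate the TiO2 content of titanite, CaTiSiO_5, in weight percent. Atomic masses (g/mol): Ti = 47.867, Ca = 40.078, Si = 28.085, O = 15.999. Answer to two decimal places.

Molar mass of CaTiSiO_5 = 1*40.078 + 1*47.867 + 1*28.085 + 5*15.999 = 196.025 g/mol.
Each formula unit contains 1 Ti, equivalent to 1/1 = 1.0000 mol TiO2.
M(TiO2) = 1×47.867 + 2×15.999 = 79.865 g/mol.
Mass of TiO2 per formula unit = 1.0000 × 79.865 = 79.865 g.
TiO2 wt% = 79.865 / 196.025 × 100 = 40.74%.

40.74 wt%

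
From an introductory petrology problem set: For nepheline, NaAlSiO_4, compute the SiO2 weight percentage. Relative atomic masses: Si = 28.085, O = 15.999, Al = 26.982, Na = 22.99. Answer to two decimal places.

42.30 wt%

M(NaAlSiO_4) = 142.053 g/mol; M(SiO2) = 60.083 g/mol.
Moles SiO2 per formula unit = 1 Si ÷ 1 = 1.0000.
SiO2 fraction = (1.0000 × 60.083) / 142.053 = 60.083/142.053 = 0.4230.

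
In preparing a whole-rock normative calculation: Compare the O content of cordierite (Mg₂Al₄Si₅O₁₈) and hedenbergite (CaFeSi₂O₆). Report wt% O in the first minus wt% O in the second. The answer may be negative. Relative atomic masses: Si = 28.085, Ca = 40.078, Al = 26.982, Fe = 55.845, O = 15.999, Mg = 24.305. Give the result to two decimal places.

10.54 percentage points

M(Mg₂Al₄Si₅O₁₈) = 584.945 g/mol, so wt% O = 287.982/584.945 × 100 = 49.23%.
M(CaFeSi₂O₆) = 248.087 g/mol, so wt% O = 95.994/248.087 × 100 = 38.69%.
49.23 − 38.69 = 10.54 pp.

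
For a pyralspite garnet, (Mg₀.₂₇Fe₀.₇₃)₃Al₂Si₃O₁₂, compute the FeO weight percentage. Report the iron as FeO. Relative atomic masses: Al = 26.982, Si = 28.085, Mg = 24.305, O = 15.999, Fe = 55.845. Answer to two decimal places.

33.32 wt%

Formula mass = 472.195 g/mol.
2.19 Fe → 2.1900 mol FeO per formula unit; M(FeO) = 71.844, so FeO mass = 157.338 g.
157.338/472.195 × 100 = 33.32 wt%.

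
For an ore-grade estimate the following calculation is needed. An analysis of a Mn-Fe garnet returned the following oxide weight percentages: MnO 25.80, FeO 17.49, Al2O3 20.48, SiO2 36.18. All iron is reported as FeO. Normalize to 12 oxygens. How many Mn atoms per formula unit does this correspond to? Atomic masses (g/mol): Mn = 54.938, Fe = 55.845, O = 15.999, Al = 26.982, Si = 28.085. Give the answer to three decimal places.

1.808 Mn apfu

25.80 wt% MnO ÷ 70.937 g/mol = 0.36370 mol, giving 0.36370 Mn and 0.36370 O.
17.49 wt% FeO ÷ 71.844 g/mol = 0.24344 mol, giving 0.24344 Fe and 0.24344 O.
20.48 wt% Al2O3 ÷ 101.961 g/mol = 0.20086 mol, giving 0.40172 Al and 0.60258 O.
36.18 wt% SiO2 ÷ 60.083 g/mol = 0.60217 mol, giving 0.60217 Si and 1.20434 O.
Oxygen sums to 2.41406; scaling by 12/2.41406 = 4.97088 puts the formula on 12 O.
Mn: 0.36370 × 4.97088 = 1.808 atoms per formula unit.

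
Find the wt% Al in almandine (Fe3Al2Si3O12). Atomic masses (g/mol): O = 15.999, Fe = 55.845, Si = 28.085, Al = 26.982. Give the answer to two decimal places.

M(Fe3Al2Si3O12) = 497.742 g/mol.
Al contributes 2 × 26.982 = 53.964 g per mole.
53.964/497.742 = 0.1084 → 10.84%.

10.84 wt%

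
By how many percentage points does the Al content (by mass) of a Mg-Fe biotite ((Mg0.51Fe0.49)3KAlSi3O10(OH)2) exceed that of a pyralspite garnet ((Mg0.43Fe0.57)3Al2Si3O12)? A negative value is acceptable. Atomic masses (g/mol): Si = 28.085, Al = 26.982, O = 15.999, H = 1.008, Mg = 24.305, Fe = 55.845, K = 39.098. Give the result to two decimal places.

-5.99 percentage points

Al in (Mg0.51Fe0.49)3KAlSi3O10(OH)2: molar mass 463.618 g/mol; 1×26.982 = 26.982 g → 5.82 wt%.
Al in (Mg0.43Fe0.57)3Al2Si3O12: molar mass 457.055 g/mol; 2×26.982 = 53.964 g → 11.81 wt%.
Difference = 5.82 − 11.81 = -5.99 percentage points.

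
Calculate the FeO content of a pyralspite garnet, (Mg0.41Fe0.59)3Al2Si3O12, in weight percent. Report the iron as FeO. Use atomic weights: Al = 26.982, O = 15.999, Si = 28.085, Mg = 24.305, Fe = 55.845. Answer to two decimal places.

Molar mass of (Mg0.41Fe0.59)3Al2Si3O12 = 1.23×24.305 + 1.77×55.845 + 2×26.982 + 3×28.085 + 12×15.999 = 458.948 g/mol.
Each formula unit contains 1.77 Fe, equivalent to 1.77/1 = 1.7700 mol FeO.
M(FeO) = 1×55.845 + 1×15.999 = 71.844 g/mol.
Mass of FeO per formula unit = 1.7700 × 71.844 = 127.164 g.
FeO wt% = 127.164 / 458.948 × 100 = 27.71%.

27.71 wt%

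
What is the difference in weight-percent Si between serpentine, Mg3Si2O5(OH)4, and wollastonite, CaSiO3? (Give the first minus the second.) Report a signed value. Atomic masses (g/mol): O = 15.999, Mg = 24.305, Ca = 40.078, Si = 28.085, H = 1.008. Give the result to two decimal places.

-3.91 percentage points

First mineral: 56.170 g Si in 277.108 g formula = 20.27 wt% Si.
Second mineral: 28.085 g Si in 116.160 g formula = 24.18 wt% Si.
20.27% − 24.18% gives a difference of -3.91 percentage points.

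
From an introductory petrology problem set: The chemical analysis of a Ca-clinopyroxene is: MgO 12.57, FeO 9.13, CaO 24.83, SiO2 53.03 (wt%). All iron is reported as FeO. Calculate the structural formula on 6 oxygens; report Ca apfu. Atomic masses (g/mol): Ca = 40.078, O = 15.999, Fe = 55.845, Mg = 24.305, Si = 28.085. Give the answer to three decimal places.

12.57 wt% MgO ÷ 40.304 g/mol = 0.31188 mol, giving 0.31188 Mg and 0.31188 O.
9.13 wt% FeO ÷ 71.844 g/mol = 0.12708 mol, giving 0.12708 Fe and 0.12708 O.
24.83 wt% CaO ÷ 56.077 g/mol = 0.44278 mol, giving 0.44278 Ca and 0.44278 O.
53.03 wt% SiO2 ÷ 60.083 g/mol = 0.88261 mol, giving 0.88261 Si and 1.76522 O.
Oxygen sums to 2.64696; scaling by 6/2.64696 = 2.26675 puts the formula on 6 O.
Ca: 0.44278 × 2.26675 = 1.004 atoms per formula unit.

1.004 Ca apfu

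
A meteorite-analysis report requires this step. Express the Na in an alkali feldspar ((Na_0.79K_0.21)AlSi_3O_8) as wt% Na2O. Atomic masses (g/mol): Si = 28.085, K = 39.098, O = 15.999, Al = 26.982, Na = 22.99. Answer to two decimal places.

9.22 wt%

Formula mass = 265.602 g/mol.
0.79 Na → 0.3950 mol Na2O per formula unit; M(Na2O) = 61.979, so Na2O mass = 24.482 g.
24.482/265.602 × 100 = 9.22 wt%.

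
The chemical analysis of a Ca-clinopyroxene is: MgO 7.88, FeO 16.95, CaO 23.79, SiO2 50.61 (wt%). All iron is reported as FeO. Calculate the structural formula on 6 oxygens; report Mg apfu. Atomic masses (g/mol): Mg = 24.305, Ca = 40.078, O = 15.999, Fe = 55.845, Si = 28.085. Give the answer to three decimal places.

MgO: 7.88/40.304 = 0.19551 mol → 0.19551 mol Mg, 0.19551 mol O.
FeO: 16.95/71.844 = 0.23593 mol → 0.23593 mol Fe, 0.23593 mol O.
CaO: 23.79/56.077 = 0.42424 mol → 0.42424 mol Ca, 0.42424 mol O.
SiO2: 50.61/60.083 = 0.84233 mol → 0.84233 mol Si, 1.68466 mol O.
Total oxygen = 2.54034 mol. Normalization factor = 6/2.54034 = 2.36189.
Mg per 6 O = 0.19551 × 2.36189 = 0.462.

0.462 Mg apfu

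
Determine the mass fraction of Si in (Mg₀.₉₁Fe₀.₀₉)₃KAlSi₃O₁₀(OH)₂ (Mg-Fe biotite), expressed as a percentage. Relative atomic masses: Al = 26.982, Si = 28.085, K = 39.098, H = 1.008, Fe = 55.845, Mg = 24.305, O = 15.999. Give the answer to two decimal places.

19.79 wt%

Formula mass = 2.73·24.305 + 0.27·55.845 + 1·39.098 + 1·26.982 + 3·28.085 + 12·15.999 + 2·1.008 = 425.770 g/mol, of which 84.255 g is Si.
So Si makes up 84.255/425.770 = 0.1979 of the mass, i.e. 19.79%.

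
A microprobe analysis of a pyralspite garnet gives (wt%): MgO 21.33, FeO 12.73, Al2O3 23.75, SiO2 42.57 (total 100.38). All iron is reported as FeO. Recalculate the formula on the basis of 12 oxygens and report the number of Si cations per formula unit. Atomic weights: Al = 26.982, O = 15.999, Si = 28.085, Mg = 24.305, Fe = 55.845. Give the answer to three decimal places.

3.013 Si apfu

21.33 wt% MgO ÷ 40.304 g/mol = 0.52923 mol, giving 0.52923 Mg and 0.52923 O.
12.73 wt% FeO ÷ 71.844 g/mol = 0.17719 mol, giving 0.17719 Fe and 0.17719 O.
23.75 wt% Al2O3 ÷ 101.961 g/mol = 0.23293 mol, giving 0.46586 Al and 0.69879 O.
42.57 wt% SiO2 ÷ 60.083 g/mol = 0.70852 mol, giving 0.70852 Si and 1.41704 O.
Oxygen sums to 2.82225; scaling by 12/2.82225 = 4.25193 puts the formula on 12 O.
Si: 0.70852 × 4.25193 = 3.013 atoms per formula unit.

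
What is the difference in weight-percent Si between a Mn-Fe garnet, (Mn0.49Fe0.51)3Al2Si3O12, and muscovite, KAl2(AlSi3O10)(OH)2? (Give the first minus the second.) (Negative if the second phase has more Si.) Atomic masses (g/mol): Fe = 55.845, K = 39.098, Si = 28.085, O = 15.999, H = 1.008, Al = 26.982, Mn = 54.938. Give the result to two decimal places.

M((Mn0.49Fe0.51)3Al2Si3O12) = 496.409 g/mol, so wt% Si = 84.255/496.409 × 100 = 16.97%.
M(KAl2(AlSi3O10)(OH)2) = 398.303 g/mol, so wt% Si = 84.255/398.303 × 100 = 21.15%.
16.97 − 21.15 = -4.18 pp.

-4.18 percentage points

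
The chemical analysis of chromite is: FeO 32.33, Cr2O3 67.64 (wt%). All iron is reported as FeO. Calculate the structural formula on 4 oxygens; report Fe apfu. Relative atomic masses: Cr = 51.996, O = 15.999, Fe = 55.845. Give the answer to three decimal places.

FeO (M=71.844): mol = 0.45000; Fe = 0.45000, O = 0.45000.
Cr2O3 (M=151.989): mol = 0.44503; Cr = 0.89006, O = 1.33509.
ΣO = 1.78509; factor = 4/ΣO = 2.24078.
Fe apfu = 0.45000 × 2.24078 = 1.008.

1.008 Fe apfu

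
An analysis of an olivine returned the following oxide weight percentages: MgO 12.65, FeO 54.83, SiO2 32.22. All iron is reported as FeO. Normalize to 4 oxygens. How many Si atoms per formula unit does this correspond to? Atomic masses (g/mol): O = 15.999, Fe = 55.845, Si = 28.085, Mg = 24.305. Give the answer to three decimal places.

0.998 Si apfu

MgO (M=40.304): mol = 0.31386; Mg = 0.31386, O = 0.31386.
FeO (M=71.844): mol = 0.76318; Fe = 0.76318, O = 0.76318.
SiO2 (M=60.083): mol = 0.53626; Si = 0.53626, O = 1.07252.
ΣO = 2.14956; factor = 4/ΣO = 1.86085.
Si apfu = 0.53626 × 1.86085 = 0.998.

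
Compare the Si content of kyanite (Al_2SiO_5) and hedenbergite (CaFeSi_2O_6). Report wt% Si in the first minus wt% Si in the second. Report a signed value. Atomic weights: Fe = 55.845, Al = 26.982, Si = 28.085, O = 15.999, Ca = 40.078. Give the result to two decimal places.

-5.31 percentage points

First mineral: 28.085 g Si in 162.044 g formula = 17.33 wt% Si.
Second mineral: 56.170 g Si in 248.087 g formula = 22.64 wt% Si.
17.33% − 22.64% gives a difference of -5.31 percentage points.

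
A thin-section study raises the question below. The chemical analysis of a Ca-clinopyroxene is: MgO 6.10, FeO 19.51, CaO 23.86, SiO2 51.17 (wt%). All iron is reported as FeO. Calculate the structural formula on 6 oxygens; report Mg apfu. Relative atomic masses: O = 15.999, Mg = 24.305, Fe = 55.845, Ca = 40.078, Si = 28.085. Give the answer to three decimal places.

0.356 Mg apfu

MgO (M=40.304): mol = 0.15135; Mg = 0.15135, O = 0.15135.
FeO (M=71.844): mol = 0.27156; Fe = 0.27156, O = 0.27156.
CaO (M=56.077): mol = 0.42549; Ca = 0.42549, O = 0.42549.
SiO2 (M=60.083): mol = 0.85166; Si = 0.85166, O = 1.70332.
ΣO = 2.55172; factor = 6/ΣO = 2.35136.
Mg apfu = 0.15135 × 2.35136 = 0.356.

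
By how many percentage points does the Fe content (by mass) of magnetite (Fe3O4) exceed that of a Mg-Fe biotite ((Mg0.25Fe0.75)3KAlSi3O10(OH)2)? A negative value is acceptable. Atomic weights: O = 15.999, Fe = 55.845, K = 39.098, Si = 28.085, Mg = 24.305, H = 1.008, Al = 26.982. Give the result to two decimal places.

M(Fe3O4) = 231.531 g/mol, so wt% Fe = 167.535/231.531 × 100 = 72.36%.
M((Mg0.25Fe0.75)3KAlSi3O10(OH)2) = 488.219 g/mol, so wt% Fe = 125.651/488.219 × 100 = 25.74%.
72.36 − 25.74 = 46.62 pp.

46.62 percentage points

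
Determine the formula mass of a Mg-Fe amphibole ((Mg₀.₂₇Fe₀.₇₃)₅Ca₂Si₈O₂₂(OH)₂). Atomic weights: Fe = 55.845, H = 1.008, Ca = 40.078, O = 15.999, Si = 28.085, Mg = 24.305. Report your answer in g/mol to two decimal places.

927.47 g/mol

M = 1.35(24.305) + 3.65(55.845) + 2(40.078) + 8(28.085) + 24(15.999) + 2(1.008)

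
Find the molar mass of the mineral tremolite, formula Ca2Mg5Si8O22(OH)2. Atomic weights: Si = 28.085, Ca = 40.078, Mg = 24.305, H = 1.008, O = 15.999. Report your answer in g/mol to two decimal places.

812.35 g/mol

The formula mass is the sum 2×40.078 + 5×24.305 + 8×28.085 + 24×15.999 + 2×1.008.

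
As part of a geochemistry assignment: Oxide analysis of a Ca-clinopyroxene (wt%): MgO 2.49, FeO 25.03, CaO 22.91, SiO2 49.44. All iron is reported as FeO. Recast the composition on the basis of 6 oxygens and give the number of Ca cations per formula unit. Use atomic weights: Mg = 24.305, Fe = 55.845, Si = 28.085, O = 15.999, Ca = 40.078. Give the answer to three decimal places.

0.995 Ca apfu

2.49 wt% MgO ÷ 40.304 g/mol = 0.06178 mol, giving 0.06178 Mg and 0.06178 O.
25.03 wt% FeO ÷ 71.844 g/mol = 0.34839 mol, giving 0.34839 Fe and 0.34839 O.
22.91 wt% CaO ÷ 56.077 g/mol = 0.40855 mol, giving 0.40855 Ca and 0.40855 O.
49.44 wt% SiO2 ÷ 60.083 g/mol = 0.82286 mol, giving 0.82286 Si and 1.64572 O.
Oxygen sums to 2.46444; scaling by 6/2.46444 = 2.43463 puts the formula on 6 O.
Ca: 0.40855 × 2.43463 = 0.995 atoms per formula unit.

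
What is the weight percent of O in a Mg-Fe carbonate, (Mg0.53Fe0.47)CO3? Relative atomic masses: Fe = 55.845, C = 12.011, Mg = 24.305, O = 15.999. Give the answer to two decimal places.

48.41 weight percent

Formula mass = 0.53×24.305 + 0.47×55.845 + 1×12.011 + 3×15.999 = 99.137 g/mol, of which 47.997 g is O.
So O makes up 47.997/99.137 = 0.4841 of the mass, i.e. 48.41%.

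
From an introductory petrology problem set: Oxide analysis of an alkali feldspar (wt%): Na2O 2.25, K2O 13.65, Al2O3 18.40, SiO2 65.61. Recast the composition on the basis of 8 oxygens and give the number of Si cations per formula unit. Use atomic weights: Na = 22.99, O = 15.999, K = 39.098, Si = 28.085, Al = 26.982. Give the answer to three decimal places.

3.006 Si apfu

2.25 wt% Na2O ÷ 61.979 g/mol = 0.03630 mol, giving 0.07260 Na and 0.03630 O.
13.65 wt% K2O ÷ 94.195 g/mol = 0.14491 mol, giving 0.28982 K and 0.14491 O.
18.40 wt% Al2O3 ÷ 101.961 g/mol = 0.18046 mol, giving 0.36092 Al and 0.54138 O.
65.61 wt% SiO2 ÷ 60.083 g/mol = 1.09199 mol, giving 1.09199 Si and 2.18398 O.
Oxygen sums to 2.90657; scaling by 8/2.90657 = 2.75239 puts the formula on 8 O.
Si: 1.09199 × 2.75239 = 3.006 atoms per formula unit.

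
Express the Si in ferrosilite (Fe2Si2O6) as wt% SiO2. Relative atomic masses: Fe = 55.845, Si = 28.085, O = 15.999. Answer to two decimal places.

45.54 wt%

Molar mass of Fe2Si2O6 = 2·55.845 + 2·28.085 + 6·15.999 = 263.854 g/mol.
Each formula unit contains 2 Si, equivalent to 2/1 = 2.0000 mol SiO2.
M(SiO2) = 1×28.085 + 2×15.999 = 60.083 g/mol.
Mass of SiO2 per formula unit = 2.0000 × 60.083 = 120.166 g.
SiO2 wt% = 120.166 / 263.854 × 100 = 45.54%.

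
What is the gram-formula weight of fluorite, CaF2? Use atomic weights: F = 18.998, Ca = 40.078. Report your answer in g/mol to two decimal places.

Ca: 1 × 40.078 = 40.0780
F: 2 × 18.998 = 37.9960
Summing the contributions gives the formula mass.

78.07 g/mol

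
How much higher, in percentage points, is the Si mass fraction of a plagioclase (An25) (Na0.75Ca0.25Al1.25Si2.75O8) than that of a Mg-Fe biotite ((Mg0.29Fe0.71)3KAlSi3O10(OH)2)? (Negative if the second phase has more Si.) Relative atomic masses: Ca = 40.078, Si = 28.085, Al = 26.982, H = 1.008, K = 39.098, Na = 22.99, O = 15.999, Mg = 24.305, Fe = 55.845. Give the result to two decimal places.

M(Na0.75Ca0.25Al1.25Si2.75O8) = 266.215 g/mol, so wt% Si = 77.234/266.215 × 100 = 29.01%.
M((Mg0.29Fe0.71)3KAlSi3O10(OH)2) = 484.434 g/mol, so wt% Si = 84.255/484.434 × 100 = 17.39%.
29.01 − 17.39 = 11.62 pp.

11.62 percentage points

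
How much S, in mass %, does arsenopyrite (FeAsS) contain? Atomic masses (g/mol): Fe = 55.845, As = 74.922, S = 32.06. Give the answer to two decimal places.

Molar mass of FeAsS: 1×55.845 + 1×74.922 + 1×32.06 = 162.827 g/mol.
Mass of S per formula unit: 1 × 32.06 = 32.060 g.
Weight fraction S = 32.060 / 162.827 = 0.1969.

19.69 mass %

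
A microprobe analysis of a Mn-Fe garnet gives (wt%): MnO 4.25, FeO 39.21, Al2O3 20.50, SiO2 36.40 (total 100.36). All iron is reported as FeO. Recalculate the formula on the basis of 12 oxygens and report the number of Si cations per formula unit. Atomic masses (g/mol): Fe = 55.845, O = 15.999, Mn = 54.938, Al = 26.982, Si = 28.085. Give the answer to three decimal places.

MnO: 4.25/70.937 = 0.05991 mol → 0.05991 mol Mn, 0.05991 mol O.
FeO: 39.21/71.844 = 0.54577 mol → 0.54577 mol Fe, 0.54577 mol O.
Al2O3: 20.50/101.961 = 0.20106 mol → 0.40212 mol Al, 0.60318 mol O.
SiO2: 36.40/60.083 = 0.60583 mol → 0.60583 mol Si, 1.21166 mol O.
Total oxygen = 2.42052 mol. Normalization factor = 12/2.42052 = 4.95761.
Si per 12 O = 0.60583 × 4.95761 = 3.003.

3.003 Si apfu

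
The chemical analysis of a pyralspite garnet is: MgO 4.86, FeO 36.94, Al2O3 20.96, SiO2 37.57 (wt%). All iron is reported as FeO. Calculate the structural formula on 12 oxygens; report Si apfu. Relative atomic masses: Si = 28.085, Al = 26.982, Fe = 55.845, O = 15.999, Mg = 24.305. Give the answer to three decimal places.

4.86 wt% MgO ÷ 40.304 g/mol = 0.12058 mol, giving 0.12058 Mg and 0.12058 O.
36.94 wt% FeO ÷ 71.844 g/mol = 0.51417 mol, giving 0.51417 Fe and 0.51417 O.
20.96 wt% Al2O3 ÷ 101.961 g/mol = 0.20557 mol, giving 0.41114 Al and 0.61671 O.
37.57 wt% SiO2 ÷ 60.083 g/mol = 0.62530 mol, giving 0.62530 Si and 1.25060 O.
Oxygen sums to 2.50206; scaling by 12/2.50206 = 4.79605 puts the formula on 12 O.
Si: 0.62530 × 4.79605 = 2.999 atoms per formula unit.

2.999 Si apfu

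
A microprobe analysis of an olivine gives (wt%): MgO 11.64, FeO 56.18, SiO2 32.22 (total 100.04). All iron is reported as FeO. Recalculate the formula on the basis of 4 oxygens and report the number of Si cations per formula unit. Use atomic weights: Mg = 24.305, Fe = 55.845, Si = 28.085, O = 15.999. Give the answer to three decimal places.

MgO (M=40.304): mol = 0.28881; Mg = 0.28881, O = 0.28881.
FeO (M=71.844): mol = 0.78197; Fe = 0.78197, O = 0.78197.
SiO2 (M=60.083): mol = 0.53626; Si = 0.53626, O = 1.07252.
ΣO = 2.14330; factor = 4/ΣO = 1.86628.
Si apfu = 0.53626 × 1.86628 = 1.001.

1.001 Si apfu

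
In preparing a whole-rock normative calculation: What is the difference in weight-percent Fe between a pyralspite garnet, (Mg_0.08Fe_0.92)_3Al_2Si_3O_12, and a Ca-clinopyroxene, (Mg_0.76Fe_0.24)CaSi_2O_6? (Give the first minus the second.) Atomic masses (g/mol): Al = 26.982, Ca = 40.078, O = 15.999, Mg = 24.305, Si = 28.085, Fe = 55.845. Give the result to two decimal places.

Fe in (Mg_0.08Fe_0.92)_3Al_2Si_3O_12: molar mass 490.172 g/mol; 2.76×55.845 = 154.132 g → 31.44 wt%.
Fe in (Mg_0.76Fe_0.24)CaSi_2O_6: molar mass 224.117 g/mol; 0.24×55.845 = 13.403 g → 5.98 wt%.
Difference = 31.44 − 5.98 = 25.46 percentage points.

25.46 percentage points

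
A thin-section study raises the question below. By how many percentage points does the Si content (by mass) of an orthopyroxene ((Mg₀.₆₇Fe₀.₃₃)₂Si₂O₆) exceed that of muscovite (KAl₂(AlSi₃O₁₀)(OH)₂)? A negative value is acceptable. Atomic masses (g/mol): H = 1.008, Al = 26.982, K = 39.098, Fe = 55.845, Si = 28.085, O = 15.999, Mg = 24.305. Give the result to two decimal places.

First mineral: 56.170 g Si in 221.590 g formula = 25.35 wt% Si.
Second mineral: 84.255 g Si in 398.303 g formula = 21.15 wt% Si.
25.35% − 21.15% gives a difference of 4.20 percentage points.

4.20 percentage points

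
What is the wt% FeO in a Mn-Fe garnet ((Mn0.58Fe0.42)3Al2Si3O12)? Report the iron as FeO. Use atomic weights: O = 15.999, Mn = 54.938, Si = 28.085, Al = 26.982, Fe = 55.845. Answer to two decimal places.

18.24 wt%

M((Mn0.58Fe0.42)3Al2Si3O12) = 496.164 g/mol; M(FeO) = 71.844 g/mol.
Moles FeO per formula unit = 1.26 Fe ÷ 1 = 1.2600.
FeO fraction = (1.2600 × 71.844) / 496.164 = 90.523/496.164 = 0.1824.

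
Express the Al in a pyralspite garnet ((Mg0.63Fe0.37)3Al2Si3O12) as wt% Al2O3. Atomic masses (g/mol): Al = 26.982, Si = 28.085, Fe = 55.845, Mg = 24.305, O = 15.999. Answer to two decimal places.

23.27 wt%

M((Mg0.63Fe0.37)3Al2Si3O12) = 438.131 g/mol; M(Al2O3) = 101.961 g/mol.
Moles Al2O3 per formula unit = 2 Al ÷ 2 = 1.0000.
Al2O3 fraction = (1.0000 × 101.961) / 438.131 = 101.961/438.131 = 0.2327.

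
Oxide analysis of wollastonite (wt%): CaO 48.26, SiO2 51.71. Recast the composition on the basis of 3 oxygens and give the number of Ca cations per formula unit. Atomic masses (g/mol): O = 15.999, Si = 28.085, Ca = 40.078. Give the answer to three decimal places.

CaO: 48.26/56.077 = 0.86060 mol → 0.86060 mol Ca, 0.86060 mol O.
SiO2: 51.71/60.083 = 0.86064 mol → 0.86064 mol Si, 1.72128 mol O.
Total oxygen = 2.58188 mol. Normalization factor = 3/2.58188 = 1.16194.
Ca per 3 O = 0.86060 × 1.16194 = 1.000.

1.000 Ca apfu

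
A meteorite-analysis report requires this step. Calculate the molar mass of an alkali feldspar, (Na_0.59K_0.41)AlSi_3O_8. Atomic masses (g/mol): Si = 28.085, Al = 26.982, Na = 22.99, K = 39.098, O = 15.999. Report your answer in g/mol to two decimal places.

268.82 g/mol

The formula mass is the sum 0.59(22.99) + 0.41(39.098) + 1(26.982) + 3(28.085) + 8(15.999).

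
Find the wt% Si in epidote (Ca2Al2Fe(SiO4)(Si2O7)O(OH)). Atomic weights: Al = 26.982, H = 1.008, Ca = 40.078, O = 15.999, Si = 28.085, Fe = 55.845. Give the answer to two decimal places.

17.44 mass %

Formula mass = 2*40.078 + 2*26.982 + 1*55.845 + 3*28.085 + 13*15.999 + 1*1.008 = 483.215 g/mol, of which 84.255 g is Si.
So Si makes up 84.255/483.215 = 0.1744 of the mass, i.e. 17.44%.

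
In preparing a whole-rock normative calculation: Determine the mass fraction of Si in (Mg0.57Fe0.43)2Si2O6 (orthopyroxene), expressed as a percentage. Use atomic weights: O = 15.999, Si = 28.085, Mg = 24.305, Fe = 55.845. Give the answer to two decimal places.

M((Mg0.57Fe0.43)2Si2O6) = 227.898 g/mol.
Si contributes 2 × 28.085 = 56.170 g per mole.
56.170/227.898 = 0.2465 → 24.65%.

24.65 weight percent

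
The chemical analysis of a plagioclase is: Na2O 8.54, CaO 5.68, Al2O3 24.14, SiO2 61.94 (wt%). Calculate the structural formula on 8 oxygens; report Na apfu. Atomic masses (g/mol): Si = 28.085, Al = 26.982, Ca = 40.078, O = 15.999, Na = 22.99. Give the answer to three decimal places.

8.54 wt% Na2O ÷ 61.979 g/mol = 0.13779 mol, giving 0.27558 Na and 0.13779 O.
5.68 wt% CaO ÷ 56.077 g/mol = 0.10129 mol, giving 0.10129 Ca and 0.10129 O.
24.14 wt% Al2O3 ÷ 101.961 g/mol = 0.23676 mol, giving 0.47352 Al and 0.71028 O.
61.94 wt% SiO2 ÷ 60.083 g/mol = 1.03091 mol, giving 1.03091 Si and 2.06182 O.
Oxygen sums to 3.01118; scaling by 8/3.01118 = 2.65677 puts the formula on 8 O.
Na: 0.27558 × 2.65677 = 0.732 atoms per formula unit.

0.732 Na apfu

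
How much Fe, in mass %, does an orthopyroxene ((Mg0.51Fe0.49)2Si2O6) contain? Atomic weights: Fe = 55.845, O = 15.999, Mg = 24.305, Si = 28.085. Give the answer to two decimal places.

Formula mass = 1.02×24.305 + 0.98×55.845 + 2×28.085 + 6×15.999 = 231.683 g/mol, of which 54.728 g is Fe.
So Fe makes up 54.728/231.683 = 0.2362 of the mass, i.e. 23.62%.

23.62 mass %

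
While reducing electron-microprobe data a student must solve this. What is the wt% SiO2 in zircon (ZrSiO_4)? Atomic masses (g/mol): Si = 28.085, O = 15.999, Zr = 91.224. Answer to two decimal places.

32.78 wt%

M(ZrSiO_4) = 183.305 g/mol; M(SiO2) = 60.083 g/mol.
Moles SiO2 per formula unit = 1 Si ÷ 1 = 1.0000.
SiO2 fraction = (1.0000 × 60.083) / 183.305 = 60.083/183.305 = 0.3278.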